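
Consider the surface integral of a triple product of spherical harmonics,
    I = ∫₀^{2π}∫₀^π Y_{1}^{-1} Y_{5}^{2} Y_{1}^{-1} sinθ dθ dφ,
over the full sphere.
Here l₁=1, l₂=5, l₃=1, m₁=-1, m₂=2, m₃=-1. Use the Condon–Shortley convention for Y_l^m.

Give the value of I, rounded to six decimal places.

triangle: need 4≤l₃≤6, have 1; I=0

0.000000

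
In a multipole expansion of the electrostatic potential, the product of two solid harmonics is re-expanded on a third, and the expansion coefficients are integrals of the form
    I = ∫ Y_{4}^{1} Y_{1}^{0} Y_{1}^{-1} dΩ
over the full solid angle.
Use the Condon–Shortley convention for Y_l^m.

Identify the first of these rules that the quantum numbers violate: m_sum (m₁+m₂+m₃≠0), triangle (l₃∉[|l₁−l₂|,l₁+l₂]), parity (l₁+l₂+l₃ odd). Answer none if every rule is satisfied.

triangle

azimuthal sum: 1 + 0 − 1 = 0  ✓
3 ≤ 1 ≤ 5 (triangle on l)  ✗
L = 4 + 1 + 1 = 6 (even)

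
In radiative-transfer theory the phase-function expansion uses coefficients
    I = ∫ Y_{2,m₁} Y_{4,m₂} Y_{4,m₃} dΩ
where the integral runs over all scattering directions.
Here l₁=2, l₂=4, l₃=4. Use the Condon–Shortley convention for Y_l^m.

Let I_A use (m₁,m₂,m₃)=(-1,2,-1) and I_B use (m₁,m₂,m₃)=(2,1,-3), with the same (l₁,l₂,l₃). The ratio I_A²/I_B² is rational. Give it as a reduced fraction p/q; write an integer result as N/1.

9/14

Same 2,4,4: normalisation and zero-m 3j drop out of the ratio.
A: Δ: 2! 2! 6! / 11! → 1/13860; sum: t=1:−1/240 t=2:+1/96 = 1/160; 3j²(2 4 4; -1 2 -1) = Δ·Π!·Σ² = 27/1540  (sign -1)
B: Δ: 2! 2! 6! / 11! → 1/13860; sum: t=0:+1/480 = 1/480; 3j²(2 4 4; 2 1 -3) = Δ·Π!·Σ² = 3/110  (sign -1)
I_A²/I_B² = (27/1540)/(3/110) = 9/14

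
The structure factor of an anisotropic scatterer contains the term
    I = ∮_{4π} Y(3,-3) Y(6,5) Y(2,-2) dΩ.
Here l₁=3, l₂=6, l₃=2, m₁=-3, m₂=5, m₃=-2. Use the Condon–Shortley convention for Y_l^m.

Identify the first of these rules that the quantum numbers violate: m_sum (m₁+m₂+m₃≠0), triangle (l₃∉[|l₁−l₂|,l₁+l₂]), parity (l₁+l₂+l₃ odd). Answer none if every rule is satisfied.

Σmᵢ = 0  ✓
l₃∈[|l₁−l₂|,l₁+l₂]=[3,9], have l₃=2  ✗
Σlᵢ = 11 ⇒ odd

triangle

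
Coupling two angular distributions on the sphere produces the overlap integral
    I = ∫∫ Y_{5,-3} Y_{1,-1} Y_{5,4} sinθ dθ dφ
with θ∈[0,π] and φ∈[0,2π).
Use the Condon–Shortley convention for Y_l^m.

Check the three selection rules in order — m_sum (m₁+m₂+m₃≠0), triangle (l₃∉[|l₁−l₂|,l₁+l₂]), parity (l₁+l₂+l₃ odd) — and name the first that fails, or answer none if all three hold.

m₁+m₂+m₃ = -3 − 1 + 4 = 0  ✓
triangle: |5−1|=4 ≤ l₃=5 ≤ 5+1=6  ✓
parity: l₁+l₂+l₃ = 11 is odd  ✗

parity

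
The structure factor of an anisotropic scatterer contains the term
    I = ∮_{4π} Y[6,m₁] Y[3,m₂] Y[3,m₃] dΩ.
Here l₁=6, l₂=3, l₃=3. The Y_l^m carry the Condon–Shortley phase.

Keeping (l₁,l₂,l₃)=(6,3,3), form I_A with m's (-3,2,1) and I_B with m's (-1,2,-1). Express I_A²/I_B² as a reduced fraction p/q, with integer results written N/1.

Same 6,3,3: normalisation and zero-m 3j drop out of the ratio.
A: Δ: 6! 6! 0! / 13! → 1/12012; sum: t=5:−1/5760 = -1/5760; 3j²(6 3 3; -3 2 1) = Δ·Π!·Σ² = 9/286  (sign -1)
B: Δ: 6! 6! 0! / 13! → 1/12012; sum: t=5:−1/5760 = -1/5760; 3j²(6 3 3; -1 2 -1) = Δ·Π!·Σ² = 5/572  (sign -1)
I_A²/I_B² = (9/286)/(5/572) = 18/5

18/5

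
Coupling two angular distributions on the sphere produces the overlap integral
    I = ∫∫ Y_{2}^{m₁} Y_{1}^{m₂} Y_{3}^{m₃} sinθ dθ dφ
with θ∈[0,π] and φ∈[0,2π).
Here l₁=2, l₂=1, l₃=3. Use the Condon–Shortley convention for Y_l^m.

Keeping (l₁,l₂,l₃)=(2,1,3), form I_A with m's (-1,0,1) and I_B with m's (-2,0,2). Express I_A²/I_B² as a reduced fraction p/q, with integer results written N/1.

8/5

Same 2,1,3: normalisation and zero-m 3j drop out of the ratio.
A: Δ: 0! 4! 2! / 7! → 1/105; sum: t=0:+1/6 = 1/6; 3j²(2 1 3; -1 0 1) = Δ·Π!·Σ² = 8/105  (sign +1)
B: Δ: 0! 4! 2! / 7! → 1/105; sum: t=0:+1/24 = 1/24; 3j²(2 1 3; -2 0 2) = Δ·Π!·Σ² = 1/21  (sign -1)
I_A²/I_B² = (8/105)/(1/21) = 8/5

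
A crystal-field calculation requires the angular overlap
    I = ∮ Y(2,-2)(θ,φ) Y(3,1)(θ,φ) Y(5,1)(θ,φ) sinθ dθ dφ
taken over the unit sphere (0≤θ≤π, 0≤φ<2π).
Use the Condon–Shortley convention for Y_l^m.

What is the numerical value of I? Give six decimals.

-0.092802

Checks pass: Σm=0; 10 even; l₃=5∈[1,5].
(2·2+1)(2·3+1)(2·5+1) = 385
Δ: 0! 4! 6! / 11! → 1/2310
sum: t=0:+1/144 = 1/144
3j²(2 3 5; 0 0 0) = Δ·Π!·Σ² = 10/231  (sign -1)
sum: t=0:+1/1152 = 1/1152
3j²(2 3 5; -2 1 1) = Δ·Π!·Σ² = 1/154  (sign +1)
combine: 4πI² = 385·10/231·1/154 = 25/231
take √, sign -1: I = -0.09280237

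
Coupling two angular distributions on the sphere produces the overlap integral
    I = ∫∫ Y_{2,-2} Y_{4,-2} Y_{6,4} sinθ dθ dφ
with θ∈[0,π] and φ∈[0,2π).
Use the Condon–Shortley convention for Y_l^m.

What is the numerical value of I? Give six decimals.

Rules hold: Σm=0, L=12 even, 2≤6≤6.
N = 5·9·13 = 585
Δ = 0!·4!·8!/13! = 1/6435
Racah Σ t=0..0: t=0:+1/2304 = 1/2304
⇒ 3j(2 4 6; 0 0 0)² = 5/143, sgn +1
Racah Σ t=0..0: t=0:+1/34560 = 1/34560
⇒ 3j(2 4 6; -2 -2 4)² = 14/429, sgn +1
4πI² = N·(3j₀)²·(3jₘ)² = 1050/1573
I = +1·√(0.667514/4π) = 0.23047581

0.230476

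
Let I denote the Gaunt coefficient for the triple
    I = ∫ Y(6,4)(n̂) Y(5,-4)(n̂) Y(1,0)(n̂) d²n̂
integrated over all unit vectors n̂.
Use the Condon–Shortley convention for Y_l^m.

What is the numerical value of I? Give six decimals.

m-sum 0 ✓  L=12 even ✓  1≤1≤11 ✓
Π(2lᵢ+1) = 13×11×3 = 429
triangle coeff Δ(6,5,1) = 1/858
Σ_t [5,5]: t=5:−1/14400 = -1/14400
(3j)²=6/143 [(6 5 1; 0 0 0)], sign=+1
Σ_t [1,1]: t=1:−1/362880 = -1/362880
(3j)²=10/429 [(6 5 1; 4 -4 0)], sign=+1
⇒ 4πI² = 60/143
I = (+1)√(60/143/(4π)) = 0.18272698

0.182727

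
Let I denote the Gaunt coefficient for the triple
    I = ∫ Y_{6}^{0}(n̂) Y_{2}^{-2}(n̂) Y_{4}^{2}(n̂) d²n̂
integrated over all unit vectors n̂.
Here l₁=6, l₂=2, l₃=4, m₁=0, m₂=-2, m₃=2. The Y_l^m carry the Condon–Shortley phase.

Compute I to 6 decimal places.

m-sum 0 ✓  L=12 even ✓  4≤4≤8 ✓
Π(2lᵢ+1) = 13×5×9 = 585
triangle coeff Δ(6,2,4) = 1/6435
Σ_t [2,2]: t=2:+1/2304 = 1/2304
(3j)²=5/143 [(6 2 4; 0 0 0)], sign=+1
Σ_t [0,0]: t=0:+1/34560 = 1/34560
(3j)²=1/429 [(6 2 4; 0 -2 2)], sign=+1
⇒ 4πI² = 75/1573
I = (+1)√(75/1573/(4π)) = 0.06159725

0.061597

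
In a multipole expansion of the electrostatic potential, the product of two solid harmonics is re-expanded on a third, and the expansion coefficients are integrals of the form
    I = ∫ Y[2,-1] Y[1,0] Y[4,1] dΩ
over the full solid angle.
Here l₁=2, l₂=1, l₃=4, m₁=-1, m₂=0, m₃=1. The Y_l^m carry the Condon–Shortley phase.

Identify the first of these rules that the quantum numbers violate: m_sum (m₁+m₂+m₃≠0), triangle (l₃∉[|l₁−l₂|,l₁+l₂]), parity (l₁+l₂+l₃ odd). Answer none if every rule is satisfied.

triangle

azimuthal sum: -1 + 0 + 1 = 0  ✓
1 ≤ 4 ≤ 3 (triangle on l)  ✗
L = 2 + 1 + 4 = 7 (odd)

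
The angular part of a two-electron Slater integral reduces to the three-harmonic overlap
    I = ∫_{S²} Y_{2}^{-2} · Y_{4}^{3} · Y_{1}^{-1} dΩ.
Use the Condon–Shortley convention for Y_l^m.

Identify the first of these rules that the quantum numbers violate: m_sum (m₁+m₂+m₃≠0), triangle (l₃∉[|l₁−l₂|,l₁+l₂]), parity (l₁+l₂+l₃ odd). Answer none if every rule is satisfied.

triangle

Σmᵢ = 0  ✓
l₃∈[|l₁−l₂|,l₁+l₂]=[2,6], have l₃=1  ✗
Σlᵢ = 7 ⇒ odd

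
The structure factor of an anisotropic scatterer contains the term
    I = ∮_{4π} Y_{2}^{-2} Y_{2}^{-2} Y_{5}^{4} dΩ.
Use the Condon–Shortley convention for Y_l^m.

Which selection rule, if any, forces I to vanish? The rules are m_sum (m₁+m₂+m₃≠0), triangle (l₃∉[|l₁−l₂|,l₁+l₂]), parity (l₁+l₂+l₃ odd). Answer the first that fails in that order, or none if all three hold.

m₁+m₂+m₃ = -2 − 2 + 4 = 0  ✓
triangle: |2−2|=0 ≤ l₃=5 ≤ 2+2=4  ✗
parity: l₁+l₂+l₃ = 9 is odd

triangle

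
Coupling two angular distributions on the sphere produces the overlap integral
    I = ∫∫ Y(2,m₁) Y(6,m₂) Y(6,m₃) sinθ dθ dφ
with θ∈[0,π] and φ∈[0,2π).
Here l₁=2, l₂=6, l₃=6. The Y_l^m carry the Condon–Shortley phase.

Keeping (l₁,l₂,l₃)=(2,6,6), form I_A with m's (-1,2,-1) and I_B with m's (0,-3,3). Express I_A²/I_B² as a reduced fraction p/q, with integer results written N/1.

Shared (l₁,l₂,l₃)=(2,6,6): N and (l;000)² cancel in I_A²/I_B².
A: Δ = 2!·2!·10!/15! = 1/90090; Racah Σ t=1..2: t=1:−1/60480 t=2:+1/34560 = 1/80640; ⇒ 3j(2 6 6; -1 2 -1)² = 6/1001, sgn -1
B: Δ = 2!·2!·10!/15! = 1/90090; Racah Σ t=0..2: t=0:+1/120960 t=1:−1/80640 t=2:+1/1451520 = -1/290304; ⇒ 3j(2 6 6; 0 -3 3)² = 5/2002, sgn +1
I_A²/I_B² = (6/1001)/(5/2002) = 12/5

12/5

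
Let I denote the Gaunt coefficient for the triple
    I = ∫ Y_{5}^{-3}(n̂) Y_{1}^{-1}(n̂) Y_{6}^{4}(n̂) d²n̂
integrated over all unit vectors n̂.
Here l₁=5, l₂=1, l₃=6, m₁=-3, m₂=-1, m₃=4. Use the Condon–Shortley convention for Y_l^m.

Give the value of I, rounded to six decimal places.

0.274090

Rules hold: Σm=0, L=12 even, 4≤6≤6.
N = 11·3·13 = 429
Δ = 0!·10!·2!/13! = 1/858
Racah Σ t=0..0: t=0:+1/14400 = 1/14400
⇒ 3j(5 1 6; 0 0 0)² = 6/143, sgn +1
Racah Σ t=0..0: t=0:+1/161280 = 1/161280
⇒ 3j(5 1 6; -3 -1 4)² = 15/286, sgn +1
4πI² = N·(3j₀)²·(3jₘ)² = 135/143
I = +1·√(0.944056/4π) = 0.27409047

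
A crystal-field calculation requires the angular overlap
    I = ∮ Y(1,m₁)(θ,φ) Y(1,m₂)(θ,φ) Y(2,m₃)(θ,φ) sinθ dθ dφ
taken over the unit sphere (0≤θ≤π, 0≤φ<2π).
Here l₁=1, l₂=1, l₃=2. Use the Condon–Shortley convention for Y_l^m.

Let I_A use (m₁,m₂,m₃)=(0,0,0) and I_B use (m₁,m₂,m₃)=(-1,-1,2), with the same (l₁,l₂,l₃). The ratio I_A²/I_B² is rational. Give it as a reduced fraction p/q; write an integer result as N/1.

l's match ⇒ only the (l;m) 3-j factors differ between A and B.
A: triangle coeff Δ(1,1,2) = 1/30; Σ_t [0,0]: t=0:+1/1 = 1/1; (3j)²=2/15 [(1 1 2; 0 0 0)], sign=+1
B: triangle coeff Δ(1,1,2) = 1/30; Σ_t [0,0]: t=0:+1/4 = 1/4; (3j)²=1/5 [(1 1 2; -1 -1 2)], sign=+1
I_A²/I_B² = (2/15)/(1/5) = 2/3

2/3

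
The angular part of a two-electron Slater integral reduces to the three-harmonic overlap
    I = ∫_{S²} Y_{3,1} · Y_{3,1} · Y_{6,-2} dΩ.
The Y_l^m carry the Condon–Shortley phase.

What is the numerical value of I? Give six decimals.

m-sum 0 ✓  L=12 even ✓  0≤6≤6 ✓
Π(2lᵢ+1) = 7×7×13 = 637
triangle coeff Δ(3,3,6) = 1/12012
Σ_t [0,0]: t=0:+1/1296 = 1/1296
(3j)²=100/3003 [(3 3 6; 0 0 0)], sign=+1
Σ_t [0,0]: t=0:+1/2304 = 1/2304
(3j)²=5/143 [(3 3 6; 1 1 -2)], sign=+1
⇒ 4πI² = 3500/4719
I = (+1)√(3500/4719/(4π)) = 0.24294284

0.242943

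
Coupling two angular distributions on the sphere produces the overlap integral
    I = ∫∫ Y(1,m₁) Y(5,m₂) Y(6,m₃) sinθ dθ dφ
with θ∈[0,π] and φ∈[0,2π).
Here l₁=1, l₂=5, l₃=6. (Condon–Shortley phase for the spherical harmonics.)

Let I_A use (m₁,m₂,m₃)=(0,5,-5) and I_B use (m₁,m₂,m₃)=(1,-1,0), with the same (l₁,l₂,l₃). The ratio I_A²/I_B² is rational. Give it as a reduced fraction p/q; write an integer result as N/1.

11/15

Same 1,5,6: normalisation and zero-m 3j drop out of the ratio.
A: Δ: 0! 2! 10! / 13! → 1/858; sum: t=0:+1/3628800 = 1/3628800; 3j²(1 5 6; 0 5 -5) = Δ·Π!·Σ² = 1/78  (sign -1)
B: Δ: 0! 2! 10! / 13! → 1/858; sum: t=0:+1/34560 = 1/34560; 3j²(1 5 6; 1 -1 0) = Δ·Π!·Σ² = 5/286  (sign +1)
I_A²/I_B² = (1/78)/(5/286) = 11/15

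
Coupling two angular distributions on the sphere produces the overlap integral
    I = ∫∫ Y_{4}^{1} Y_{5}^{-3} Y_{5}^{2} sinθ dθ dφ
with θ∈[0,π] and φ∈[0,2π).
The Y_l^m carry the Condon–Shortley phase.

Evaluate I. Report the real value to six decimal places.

Checks pass: Σm=0; 14 even; l₃=5∈[1,9].
(2·4+1)(2·5+1)(2·5+1) = 1089
Δ: 4! 4! 6! / 15! → 1/3153150
sum: t=0:+1/69120 t=1:−1/1728 t=2:+1/576 t=3:−1/1728 t=4:+1/69120 = 7/11520
3j²(4 5 5; 0 0 0) = Δ·Π!·Σ² = 2/143  (sign -1)
sum: t=0:+1/6912 t=1:−1/2880 t=2:+1/17280 = -1/6912
3j²(4 5 5; 1 -3 2) = Δ·Π!·Σ² = 5/429  (sign +1)
combine: 4πI² = 1089·2/143·5/429 = 30/169
take √, sign -1: I = -0.11885360

-0.118854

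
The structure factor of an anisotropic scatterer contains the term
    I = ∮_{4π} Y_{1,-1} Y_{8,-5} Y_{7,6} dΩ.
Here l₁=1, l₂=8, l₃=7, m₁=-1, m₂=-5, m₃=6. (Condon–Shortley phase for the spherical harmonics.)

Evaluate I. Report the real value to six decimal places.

Rules hold: Σm=0, L=16 even, 7≤7≤9.
N = 3·17·15 = 765
Δ = 2!·0!·14!/17! = 1/2040
Racah Σ t=1..1: t=1:−1/25401600 = -1/25401600
⇒ 3j(1 8 7; 0 0 0)² = 8/255, sgn +1
Racah Σ t=2..2: t=2:+1/12454041600 = 1/12454041600
⇒ 3j(1 8 7; -1 -5 6)² = 1/680, sgn -1
4πI² = N·(3j₀)²·(3jₘ)² = 3/85
I = -1·√(0.0352941/4π) = -0.05299638

-0.052996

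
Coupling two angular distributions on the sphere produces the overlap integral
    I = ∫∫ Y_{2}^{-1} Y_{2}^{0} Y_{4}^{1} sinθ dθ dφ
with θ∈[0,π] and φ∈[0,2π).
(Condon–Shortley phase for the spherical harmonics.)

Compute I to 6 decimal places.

m-sum 0 ✓  L=8 even ✓  0≤4≤4 ✓
Π(2lᵢ+1) = 5×5×9 = 225
triangle coeff Δ(2,2,4) = 1/630
Σ_t [0,0]: t=0:+1/16 = 1/16
(3j)²=2/35 [(2 2 4; 0 0 0)], sign=+1
Σ_t [0,0]: t=0:+1/24 = 1/24
(3j)²=1/21 [(2 2 4; -1 0 1)], sign=-1
⇒ 4πI² = 30/49
I = (-1)√(30/49/(4π)) = -0.22072812

-0.220728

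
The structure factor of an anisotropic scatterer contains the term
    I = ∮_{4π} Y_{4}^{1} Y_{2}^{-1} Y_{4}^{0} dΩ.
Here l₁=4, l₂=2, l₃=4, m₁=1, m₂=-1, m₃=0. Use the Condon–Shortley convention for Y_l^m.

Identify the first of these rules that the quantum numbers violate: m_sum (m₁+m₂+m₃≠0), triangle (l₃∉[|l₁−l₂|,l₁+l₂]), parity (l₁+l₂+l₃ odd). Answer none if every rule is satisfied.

Σmᵢ = 0  ✓
l₃∈[|l₁−l₂|,l₁+l₂]=[2,6], have l₃=4  ✓
Σlᵢ = 10 ⇒ even  ✓

none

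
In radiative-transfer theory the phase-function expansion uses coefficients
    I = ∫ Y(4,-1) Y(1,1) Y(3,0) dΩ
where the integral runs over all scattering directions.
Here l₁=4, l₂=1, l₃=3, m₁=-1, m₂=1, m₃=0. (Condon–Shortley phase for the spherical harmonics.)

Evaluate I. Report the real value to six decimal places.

m-sum 0 ✓  L=8 even ✓  3≤3≤5 ✓
Π(2lᵢ+1) = 9×3×7 = 189
triangle coeff Δ(4,1,3) = 1/252
Σ_t [1,1]: t=1:−1/36 = -1/36
(3j)²=4/63 [(4 1 3; 0 0 0)], sign=+1
Σ_t [2,2]: t=2:+1/72 = 1/72
(3j)²=5/126 [(4 1 3; -1 1 0)], sign=-1
⇒ 4πI² = 10/21
I = (-1)√(10/21/(4π)) = -0.19466390

-0.194664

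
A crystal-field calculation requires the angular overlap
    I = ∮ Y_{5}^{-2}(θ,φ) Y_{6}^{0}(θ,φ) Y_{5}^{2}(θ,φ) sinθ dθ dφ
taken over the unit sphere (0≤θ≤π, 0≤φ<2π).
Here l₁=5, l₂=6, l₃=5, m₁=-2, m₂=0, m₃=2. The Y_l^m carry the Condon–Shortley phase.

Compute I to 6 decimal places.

Checks pass: Σm=0; 16 even; l₃=5∈[1,11].
(2·5+1)(2·6+1)(2·5+1) = 1573
Δ: 6! 4! 6! / 17! → 1/28588560
sum: t=1:−1/345600 t=2:+1/13824 t=3:−1/5184 t=4:+1/13824 t=5:−1/345600 = -7/129600
3j²(5 6 5; 0 0 0) = Δ·Π!·Σ² = 80/7293  (sign +1)
sum: t=3:−1/31104 t=4:+1/13824 t=5:−1/57600 t=6:+1/3110400 = 1/43200
3j²(5 6 5; -2 0 2) = Δ·Π!·Σ² = 108/12155  (sign -1)
combine: 4πI² = 1573·80/7293·108/12155 = 576/3757
take √, sign -1: I = -0.11045508

-0.110455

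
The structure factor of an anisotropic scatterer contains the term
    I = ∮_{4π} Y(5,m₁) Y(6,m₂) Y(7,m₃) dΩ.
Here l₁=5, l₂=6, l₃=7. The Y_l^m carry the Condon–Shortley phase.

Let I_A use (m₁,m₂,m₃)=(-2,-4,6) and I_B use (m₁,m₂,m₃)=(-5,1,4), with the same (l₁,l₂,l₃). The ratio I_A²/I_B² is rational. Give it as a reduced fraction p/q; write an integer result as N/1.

Same 5,6,7: normalisation and zero-m 3j drop out of the ratio.
A: Δ: 4! 6! 8! / 19! → 1/174594420; sum: t=1:−1/21772800 t=2:+1/19353600 = 1/174182400; 3j²(5 6 7; -2 -4 6) = Δ·Π!·Σ² = 1/3876  (sign -1)
B: Δ: 4! 6! 8! / 19! → 1/174594420; sum: t=4:+1/12441600 = 1/12441600; 3j²(5 6 7; -5 1 4) = Δ·Π!·Σ² = 245/12597  (sign -1)
I_A²/I_B² = (1/3876)/(245/12597) = 13/980

13/980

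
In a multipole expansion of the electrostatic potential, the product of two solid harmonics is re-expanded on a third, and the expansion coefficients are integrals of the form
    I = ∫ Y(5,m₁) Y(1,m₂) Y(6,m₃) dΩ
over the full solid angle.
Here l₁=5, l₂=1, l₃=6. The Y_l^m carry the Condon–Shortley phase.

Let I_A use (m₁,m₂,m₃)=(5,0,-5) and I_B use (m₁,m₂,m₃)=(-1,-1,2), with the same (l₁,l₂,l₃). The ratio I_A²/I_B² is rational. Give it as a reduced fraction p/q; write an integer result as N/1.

11/28

Shared (l₁,l₂,l₃)=(5,1,6): N and (l;000)² cancel in I_A²/I_B².
A: Δ = 0!·10!·2!/13! = 1/858; Racah Σ t=0..0: t=0:+1/3628800 = 1/3628800; ⇒ 3j(5 1 6; 5 0 -5)² = 1/78, sgn -1
B: Δ = 0!·10!·2!/13! = 1/858; Racah Σ t=0..0: t=0:+1/34560 = 1/34560; ⇒ 3j(5 1 6; -1 -1 2)² = 14/429, sgn +1
I_A²/I_B² = (1/78)/(14/429) = 11/28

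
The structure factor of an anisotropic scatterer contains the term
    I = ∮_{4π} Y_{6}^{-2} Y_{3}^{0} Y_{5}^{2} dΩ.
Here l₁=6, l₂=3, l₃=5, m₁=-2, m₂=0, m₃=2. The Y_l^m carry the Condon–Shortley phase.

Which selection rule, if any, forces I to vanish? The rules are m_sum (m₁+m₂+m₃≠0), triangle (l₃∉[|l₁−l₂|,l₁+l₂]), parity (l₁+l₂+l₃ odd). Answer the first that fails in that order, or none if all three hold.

none

m₁+m₂+m₃ = -2 + 0 + 2 = 0  ✓
triangle: |6−3|=3 ≤ l₃=5 ≤ 6+3=9  ✓
parity: l₁+l₂+l₃ = 14 is even  ✓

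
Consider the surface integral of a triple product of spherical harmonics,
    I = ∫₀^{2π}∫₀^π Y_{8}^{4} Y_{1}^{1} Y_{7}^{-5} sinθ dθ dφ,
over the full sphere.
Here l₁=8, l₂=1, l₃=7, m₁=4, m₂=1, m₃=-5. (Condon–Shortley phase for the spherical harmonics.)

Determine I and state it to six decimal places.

m-sum 0 ✓  L=16 even ✓  7≤7≤9 ✓
Π(2lᵢ+1) = 17×3×15 = 765
triangle coeff Δ(8,1,7) = 1/2040
Σ_t [1,1]: t=1:−1/25401600 = -1/25401600
(3j)²=8/255 [(8 1 7; 0 0 0)], sign=+1
Σ_t [2,2]: t=2:+1/1916006400 = 1/1916006400
(3j)²=1/340 [(8 1 7; 4 1 -5)], sign=+1
⇒ 4πI² = 6/85
I = (+1)√(6/85/(4π)) = 0.07494820

0.074948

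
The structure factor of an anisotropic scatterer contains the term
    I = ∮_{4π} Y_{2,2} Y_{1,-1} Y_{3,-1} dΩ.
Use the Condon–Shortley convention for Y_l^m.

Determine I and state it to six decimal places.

m-sum 0 ✓  L=6 even ✓  1≤3≤3 ✓
Π(2lᵢ+1) = 5×3×7 = 105
triangle coeff Δ(2,1,3) = 1/105
Σ_t [0,0]: t=0:+1/4 = 1/4
(3j)²=3/35 [(2 1 3; 0 0 0)], sign=-1
Σ_t [0,0]: t=0:+1/48 = 1/48
(3j)²=1/105 [(2 1 3; 2 -1 -1)], sign=+1
⇒ 4πI² = 3/35
I = (-1)√(3/35/(4π)) = -0.08258890

-0.082589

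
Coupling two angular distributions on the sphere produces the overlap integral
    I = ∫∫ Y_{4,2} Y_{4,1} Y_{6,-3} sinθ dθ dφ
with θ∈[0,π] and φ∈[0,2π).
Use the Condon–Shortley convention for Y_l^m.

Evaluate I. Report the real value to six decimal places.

Rules hold: Σm=0, L=14 even, 0≤6≤8.
N = 9·9·13 = 1053
Δ = 2!·6!·6!/15! = 1/1261260
Racah Σ t=0..2: t=0:+1/4608 t=1:−1/1296 t=2:+1/4608 = -7/20736
⇒ 3j(4 4 6; 0 0 0)² = 20/1287, sgn -1
Racah Σ t=0..2: t=0:+1/11520 t=1:−1/5760 t=2:+1/51840 = -7/103680
⇒ 3j(4 4 6; 2 1 -3)² = 7/858, sgn +1
4πI² = N·(3j₀)²·(3jₘ)² = 210/1573
I = -1·√(0.133503/4π) = -0.10307192

-0.103072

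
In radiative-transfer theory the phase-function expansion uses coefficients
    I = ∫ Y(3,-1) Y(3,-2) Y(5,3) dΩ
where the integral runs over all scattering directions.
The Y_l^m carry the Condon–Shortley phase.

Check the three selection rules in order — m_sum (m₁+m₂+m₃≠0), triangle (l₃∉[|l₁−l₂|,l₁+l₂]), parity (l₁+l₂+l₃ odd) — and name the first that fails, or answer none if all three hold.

parity

Σmᵢ = 0  ✓
l₃∈[|l₁−l₂|,l₁+l₂]=[0,6], have l₃=5  ✓
Σlᵢ = 11 ⇒ odd  ✗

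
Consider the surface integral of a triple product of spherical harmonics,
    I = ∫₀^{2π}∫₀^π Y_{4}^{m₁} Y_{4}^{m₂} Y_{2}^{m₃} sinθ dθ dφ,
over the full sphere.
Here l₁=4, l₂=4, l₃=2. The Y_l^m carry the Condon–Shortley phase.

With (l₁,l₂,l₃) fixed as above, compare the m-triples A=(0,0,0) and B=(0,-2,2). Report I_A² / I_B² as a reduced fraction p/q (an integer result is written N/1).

20/27

l's match ⇒ only the (l;m) 3-j factors differ between A and B.
A: triangle coeff Δ(4,4,2) = 1/13860; Σ_t [2,4]: t=2:+1/192 t=3:−1/36 t=4:+1/192 = -5/288; (3j)²=20/693 [(4 4 2; 0 0 0)], sign=-1
B: triangle coeff Δ(4,4,2) = 1/13860; Σ_t [2,2]: t=2:+1/192 = 1/192; (3j)²=3/77 [(4 4 2; 0 -2 2)], sign=+1
I_A²/I_B² = (20/693)/(3/77) = 20/27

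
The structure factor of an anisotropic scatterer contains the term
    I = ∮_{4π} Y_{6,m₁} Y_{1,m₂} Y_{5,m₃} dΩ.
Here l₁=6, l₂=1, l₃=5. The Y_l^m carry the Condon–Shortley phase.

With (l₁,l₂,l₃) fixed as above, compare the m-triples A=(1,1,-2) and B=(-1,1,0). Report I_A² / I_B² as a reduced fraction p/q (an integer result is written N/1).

Same 6,1,5: normalisation and zero-m 3j drop out of the ratio.
A: Δ: 2! 10! 0! / 13! → 1/858; sum: t=2:+1/60480 = 1/60480; 3j²(6 1 5; 1 1 -2) = Δ·Π!·Σ² = 5/429  (sign -1)
B: Δ: 2! 10! 0! / 13! → 1/858; sum: t=2:+1/28800 = 1/28800; 3j²(6 1 5; -1 1 0) = Δ·Π!·Σ² = 7/286  (sign -1)
I_A²/I_B² = (5/429)/(7/286) = 10/21

10/21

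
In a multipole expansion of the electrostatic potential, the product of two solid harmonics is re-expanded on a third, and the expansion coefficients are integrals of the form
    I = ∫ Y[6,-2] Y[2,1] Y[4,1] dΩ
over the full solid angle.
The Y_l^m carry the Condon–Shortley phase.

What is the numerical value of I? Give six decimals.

0.238034

m-sum 0 ✓  L=12 even ✓  4≤4≤8 ✓
Π(2lᵢ+1) = 13×5×9 = 585
triangle coeff Δ(6,2,4) = 1/6435
Σ_t [2,2]: t=2:+1/2304 = 1/2304
(3j)²=5/143 [(6 2 4; 0 0 0)], sign=+1
Σ_t [3,3]: t=3:−1/4320 = -1/4320
(3j)²=224/6435 [(6 2 4; -2 1 1)], sign=+1
⇒ 4πI² = 1120/1573
I = (+1)√(1120/1573/(4π)) = 0.23803440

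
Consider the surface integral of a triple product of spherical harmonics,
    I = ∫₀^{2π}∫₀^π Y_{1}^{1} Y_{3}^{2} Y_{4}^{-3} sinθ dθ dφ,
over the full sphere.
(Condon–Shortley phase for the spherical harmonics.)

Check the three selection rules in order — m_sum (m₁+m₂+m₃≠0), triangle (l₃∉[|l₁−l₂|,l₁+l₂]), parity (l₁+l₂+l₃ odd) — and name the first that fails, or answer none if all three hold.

none

m₁+m₂+m₃ = 1 + 2 − 3 = 0  ✓
triangle: |1−3|=2 ≤ l₃=4 ≤ 1+3=4  ✓
parity: l₁+l₂+l₃ = 8 is even  ✓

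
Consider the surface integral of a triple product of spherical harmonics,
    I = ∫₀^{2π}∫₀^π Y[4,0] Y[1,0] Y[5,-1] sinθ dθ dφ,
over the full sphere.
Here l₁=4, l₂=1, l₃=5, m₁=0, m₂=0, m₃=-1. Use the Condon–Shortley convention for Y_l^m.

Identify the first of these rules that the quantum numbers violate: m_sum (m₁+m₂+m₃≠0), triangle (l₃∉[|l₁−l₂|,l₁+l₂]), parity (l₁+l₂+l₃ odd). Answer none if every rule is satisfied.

m₁+m₂+m₃ = 0 + 0 − 1 = -1  ✗
triangle: |4−1|=3 ≤ l₃=5 ≤ 4+1=5
parity: l₁+l₂+l₃ = 10 is even

m_sum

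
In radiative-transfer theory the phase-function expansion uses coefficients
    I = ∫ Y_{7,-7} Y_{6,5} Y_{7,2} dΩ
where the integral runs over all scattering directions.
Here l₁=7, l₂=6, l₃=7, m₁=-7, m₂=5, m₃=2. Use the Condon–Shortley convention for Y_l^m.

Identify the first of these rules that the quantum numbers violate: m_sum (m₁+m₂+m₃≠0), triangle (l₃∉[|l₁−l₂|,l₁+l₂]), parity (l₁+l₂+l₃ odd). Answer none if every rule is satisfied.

Σmᵢ = 0  ✓
l₃∈[|l₁−l₂|,l₁+l₂]=[1,13], have l₃=7  ✓
Σlᵢ = 20 ⇒ even  ✓

none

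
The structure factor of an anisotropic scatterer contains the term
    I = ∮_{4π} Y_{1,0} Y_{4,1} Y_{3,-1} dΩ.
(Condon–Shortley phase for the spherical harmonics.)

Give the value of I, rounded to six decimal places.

-0.238414

Checks pass: Σm=0; 8 even; l₃=3∈[3,5].
(2·1+1)(2·4+1)(2·3+1) = 189
Δ: 2! 0! 6! / 9! → 1/252
sum: t=1:−1/36 = -1/36
3j²(1 4 3; 0 0 0) = Δ·Π!·Σ² = 4/63  (sign +1)
sum: t=1:−1/48 = -1/48
3j²(1 4 3; 0 1 -1) = Δ·Π!·Σ² = 5/84  (sign -1)
combine: 4πI² = 189·4/63·5/84 = 5/7
take √, sign -1: I = -0.23841361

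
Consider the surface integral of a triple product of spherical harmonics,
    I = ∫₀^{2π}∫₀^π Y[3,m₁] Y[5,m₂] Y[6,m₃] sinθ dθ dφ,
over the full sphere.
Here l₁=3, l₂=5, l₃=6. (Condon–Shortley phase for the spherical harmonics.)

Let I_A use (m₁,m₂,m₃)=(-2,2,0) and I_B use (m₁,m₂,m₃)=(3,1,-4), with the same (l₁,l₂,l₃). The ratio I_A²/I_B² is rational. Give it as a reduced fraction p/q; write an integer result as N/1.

3/4

l's match ⇒ only the (l;m) 3-j factors differ between A and B.
A: triangle coeff Δ(3,5,6) = 1/675675; Σ_t [1,2]: t=1:−1/34560 t=2:+1/8640 = 1/11520; (3j)²=3/143 [(3 5 6; -2 2 0)], sign=+1
B: triangle coeff Δ(3,5,6) = 1/675675; Σ_t [0,0]: t=0:+1/69120 = 1/69120; (3j)²=4/143 [(3 5 6; 3 1 -4)], sign=+1
I_A²/I_B² = (3/143)/(4/143) = 3/4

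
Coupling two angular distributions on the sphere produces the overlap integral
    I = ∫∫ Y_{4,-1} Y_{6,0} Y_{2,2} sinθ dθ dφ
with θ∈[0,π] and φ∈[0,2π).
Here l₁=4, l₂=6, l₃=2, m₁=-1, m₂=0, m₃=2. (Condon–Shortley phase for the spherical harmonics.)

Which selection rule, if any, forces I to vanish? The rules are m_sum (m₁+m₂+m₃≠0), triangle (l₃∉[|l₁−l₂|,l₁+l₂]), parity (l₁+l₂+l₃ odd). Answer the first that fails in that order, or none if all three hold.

azimuthal sum: -1 + 0 + 2 = 1  ✗
2 ≤ 2 ≤ 10 (triangle on l)
L = 4 + 6 + 2 = 12 (even)

m_sum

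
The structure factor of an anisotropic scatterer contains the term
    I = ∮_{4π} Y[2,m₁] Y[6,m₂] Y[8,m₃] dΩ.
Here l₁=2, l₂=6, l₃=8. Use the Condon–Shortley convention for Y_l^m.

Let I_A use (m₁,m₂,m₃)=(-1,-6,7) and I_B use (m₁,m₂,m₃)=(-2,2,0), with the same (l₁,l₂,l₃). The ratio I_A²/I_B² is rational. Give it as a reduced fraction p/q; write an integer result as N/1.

13/2

l's match ⇒ only the (l;m) 3-j factors differ between A and B.
A: triangle coeff Δ(2,6,8) = 1/30940; Σ_t [0,0]: t=0:+1/2874009600 = 1/2874009600; (3j)²=1/68 [(2 6 8; -1 -6 7)], sign=-1
B: triangle coeff Δ(2,6,8) = 1/30940; Σ_t [0,0]: t=0:+1/23224320 = 1/23224320; (3j)²=1/442 [(2 6 8; -2 2 0)], sign=+1
I_A²/I_B² = (1/68)/(1/442) = 13/2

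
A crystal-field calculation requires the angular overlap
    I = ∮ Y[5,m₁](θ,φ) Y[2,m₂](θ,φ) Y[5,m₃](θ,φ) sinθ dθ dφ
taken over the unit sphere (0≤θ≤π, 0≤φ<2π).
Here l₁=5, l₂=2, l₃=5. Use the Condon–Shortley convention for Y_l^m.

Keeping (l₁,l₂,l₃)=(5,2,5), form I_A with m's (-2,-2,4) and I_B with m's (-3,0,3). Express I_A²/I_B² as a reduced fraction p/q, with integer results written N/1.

l's match ⇒ only the (l;m) 3-j factors differ between A and B.
A: triangle coeff Δ(5,2,5) = 1/38610; Σ_t [0,0]: t=0:+1/20160 = 1/20160; (3j)²=12/715 [(5 2 5; -2 -2 4)], sign=-1
B: triangle coeff Δ(5,2,5) = 1/38610; Σ_t [0,2]: t=0:+1/161280 t=1:−1/5040 t=2:+1/5760 = -1/53760; (3j)²=1/4290 [(5 2 5; -3 0 3)], sign=-1
I_A²/I_B² = (12/715)/(1/4290) = 72/1

72/1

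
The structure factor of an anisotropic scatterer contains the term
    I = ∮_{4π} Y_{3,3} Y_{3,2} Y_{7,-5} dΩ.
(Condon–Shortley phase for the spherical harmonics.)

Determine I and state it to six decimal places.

0.000000

triangle: need 0≤l₃≤6, have 7; I=0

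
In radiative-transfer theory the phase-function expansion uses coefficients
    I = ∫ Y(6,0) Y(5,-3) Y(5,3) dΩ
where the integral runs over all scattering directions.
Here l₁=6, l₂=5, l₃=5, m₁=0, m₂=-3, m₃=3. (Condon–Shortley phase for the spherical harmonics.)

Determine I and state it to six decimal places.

0.088978

m-sum 0 ✓  L=16 even ✓  1≤5≤11 ✓
Π(2lᵢ+1) = 13×11×11 = 1573
triangle coeff Δ(6,5,5) = 1/28588560
Σ_t [1,5]: t=1:−1/345600 t=2:+1/13824 t=3:−1/5184 t=4:+1/13824 t=5:−1/345600 = -7/129600
(3j)²=80/7293 [(6 5 5; 0 0 0)], sign=+1
Σ_t [0,2]: t=0:+1/2073600 t=1:−1/86400 t=2:+1/55296 = 29/4147200
(3j)²=841/145860 [(6 5 5; 0 -3 3)], sign=+1
⇒ 4πI² = 3364/33813
I = (+1)√(3364/33813/(4π)) = 0.08897771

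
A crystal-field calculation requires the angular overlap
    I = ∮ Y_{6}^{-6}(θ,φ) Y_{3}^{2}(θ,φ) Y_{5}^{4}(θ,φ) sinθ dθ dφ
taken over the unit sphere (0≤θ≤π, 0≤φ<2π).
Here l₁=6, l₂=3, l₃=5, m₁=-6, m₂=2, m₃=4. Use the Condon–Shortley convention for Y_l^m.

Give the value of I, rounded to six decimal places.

Rules hold: Σm=0, L=14 even, 3≤5≤9.
N = 13·7·11 = 1001
Δ = 4!·8!·2!/15! = 1/675675
Racah Σ t=1..3: t=1:−1/8640 t=2:+1/2304 t=3:−1/8640 = 7/34560
⇒ 3j(6 3 5; 0 0 0)² = 7/429, sgn -1
Racah Σ t=4..4: t=4:+1/967680 = 1/967680
⇒ 3j(6 3 5; -6 2 4)² = 3/91, sgn -1
4πI² = N·(3j₀)²·(3jₘ)² = 7/13
I = +1·√(0.538462/4π) = 0.20700098

0.207001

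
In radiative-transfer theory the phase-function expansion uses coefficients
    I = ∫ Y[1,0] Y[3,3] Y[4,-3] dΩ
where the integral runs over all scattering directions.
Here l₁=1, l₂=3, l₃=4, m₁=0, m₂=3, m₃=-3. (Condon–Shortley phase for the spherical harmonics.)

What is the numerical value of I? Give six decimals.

Rules hold: Σm=0, L=8 even, 2≤4≤4.
N = 3·7·9 = 189
Δ = 0!·2!·6!/9! = 1/252
Racah Σ t=0..0: t=0:+1/36 = 1/36
⇒ 3j(1 3 4; 0 0 0)² = 4/63, sgn +1
Racah Σ t=0..0: t=0:+1/720 = 1/720
⇒ 3j(1 3 4; 0 3 -3)² = 1/36, sgn -1
4πI² = N·(3j₀)²·(3jₘ)² = 1/3
I = -1·√(0.333333/4π) = -0.16286750

-0.162868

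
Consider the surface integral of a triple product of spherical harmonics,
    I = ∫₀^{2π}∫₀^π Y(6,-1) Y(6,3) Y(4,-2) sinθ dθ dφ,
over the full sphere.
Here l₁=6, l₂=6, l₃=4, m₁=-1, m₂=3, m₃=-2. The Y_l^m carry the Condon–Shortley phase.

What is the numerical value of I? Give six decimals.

0.036205

Checks pass: Σm=0; 16 even; l₃=4∈[0,12].
(2·6+1)(2·6+1)(2·4+1) = 1521
Δ: 8! 4! 4! / 17! → 1/15315300
sum: t=2:+1/829440 t=3:−1/25920 t=4:+1/9216 t=5:−1/25920 t=6:+1/829440 = 7/207360
3j²(6 6 4; 0 0 0) = Δ·Π!·Σ² = 28/2431  (sign +1)
sum: t=5:−1/69120 t=6:+1/51840 t=7:−1/483840 = 1/362880
3j²(6 6 4; -1 3 -2) = Δ·Π!·Σ² = 16/17017  (sign +1)
combine: 4πI² = 1521·28/2431·16/17017 = 576/34969
take √, sign +1: I = 0.03620468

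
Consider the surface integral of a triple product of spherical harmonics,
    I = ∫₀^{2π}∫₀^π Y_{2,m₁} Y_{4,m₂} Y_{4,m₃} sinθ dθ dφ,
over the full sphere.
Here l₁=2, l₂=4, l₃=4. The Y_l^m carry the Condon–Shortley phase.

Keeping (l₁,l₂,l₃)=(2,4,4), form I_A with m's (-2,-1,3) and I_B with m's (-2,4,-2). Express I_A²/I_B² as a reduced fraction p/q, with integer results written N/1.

Same 2,4,4: normalisation and zero-m 3j drop out of the ratio.
A: Δ: 2! 2! 6! / 11! → 1/13860; sum: t=2:+1/480 = 1/480; 3j²(2 4 4; -2 -1 3) = Δ·Π!·Σ² = 3/110  (sign -1)
B: Δ: 2! 2! 6! / 11! → 1/13860; sum: t=2:+1/2880 = 1/2880; 3j²(2 4 4; -2 4 -2) = Δ·Π!·Σ² = 2/165  (sign +1)
I_A²/I_B² = (3/110)/(2/165) = 9/4

9/4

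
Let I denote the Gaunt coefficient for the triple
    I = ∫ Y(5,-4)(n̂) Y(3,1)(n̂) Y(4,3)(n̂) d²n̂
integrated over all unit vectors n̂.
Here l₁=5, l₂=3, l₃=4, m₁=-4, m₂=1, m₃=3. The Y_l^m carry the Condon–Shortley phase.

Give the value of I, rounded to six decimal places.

0.042401

m-sum 0 ✓  L=12 even ✓  2≤4≤8 ✓
Π(2lᵢ+1) = 11×7×9 = 693
triangle coeff Δ(5,3,4) = 1/180180
Σ_t [1,3]: t=1:−1/576 t=2:+1/144 t=3:−1/576 = 1/288
(3j)²=20/1001 [(5 3 4; 0 0 0)], sign=+1
Σ_t [3,4]: t=3:−1/4320 t=4:+1/5760 = -1/17280
(3j)²=7/4290 [(5 3 4; -4 1 3)], sign=+1
⇒ 4πI² = 42/1859
I = (+1)√(42/1859/(4π)) = 0.04240138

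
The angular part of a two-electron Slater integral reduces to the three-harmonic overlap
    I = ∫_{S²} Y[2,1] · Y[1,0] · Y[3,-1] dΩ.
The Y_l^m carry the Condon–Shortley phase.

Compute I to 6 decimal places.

-0.233597

Rules hold: Σm=0, L=6 even, 1≤3≤3.
N = 5·3·7 = 105
Δ = 0!·4!·2!/7! = 1/105
Racah Σ t=0..0: t=0:+1/4 = 1/4
⇒ 3j(2 1 3; 0 0 0)² = 3/35, sgn -1
Racah Σ t=0..0: t=0:+1/6 = 1/6
⇒ 3j(2 1 3; 1 0 -1)² = 8/105, sgn +1
4πI² = N·(3j₀)²·(3jₘ)² = 24/35
I = -1·√(0.685714/4π) = -0.23359668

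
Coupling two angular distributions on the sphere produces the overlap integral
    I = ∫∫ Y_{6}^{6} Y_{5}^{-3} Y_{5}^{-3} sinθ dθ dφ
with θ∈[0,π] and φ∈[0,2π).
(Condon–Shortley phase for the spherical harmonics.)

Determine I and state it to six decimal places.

0.186530

m-sum 0 ✓  L=16 even ✓  1≤5≤11 ✓
Π(2lᵢ+1) = 13×11×11 = 1573
triangle coeff Δ(6,5,5) = 1/28588560
Σ_t [1,5]: t=1:−1/345600 t=2:+1/13824 t=3:−1/5184 t=4:+1/13824 t=5:−1/345600 = -7/129600
(3j)²=80/7293 [(6 5 5; 0 0 0)], sign=+1
Σ_t [0,0]: t=0:+1/2073600 = 1/2073600
(3j)²=28/1105 [(6 5 5; 6 -3 -3)], sign=+1
⇒ 4πI² = 4928/11271
I = (+1)√(4928/11271/(4π)) = 0.18653022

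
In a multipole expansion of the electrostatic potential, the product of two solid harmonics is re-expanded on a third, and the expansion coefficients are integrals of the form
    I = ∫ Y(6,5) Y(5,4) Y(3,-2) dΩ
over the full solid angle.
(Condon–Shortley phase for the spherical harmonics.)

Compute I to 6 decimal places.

0.000000

m-sum = 5 + 4 − 2 = 7 ≠ 0 ⇒ I = 0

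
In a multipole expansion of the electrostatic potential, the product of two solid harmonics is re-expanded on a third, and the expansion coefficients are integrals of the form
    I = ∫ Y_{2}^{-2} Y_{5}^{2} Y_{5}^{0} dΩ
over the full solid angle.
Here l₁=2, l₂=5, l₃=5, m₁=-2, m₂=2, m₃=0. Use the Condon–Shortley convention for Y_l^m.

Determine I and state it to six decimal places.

-0.191372

Checks pass: Σm=0; 12 even; l₃=5∈[3,7].
(2·2+1)(2·5+1)(2·5+1) = 605
Δ: 2! 2! 8! / 13! → 1/38610
sum: t=0:+1/2880 t=1:−1/576 t=2:+1/2880 = -1/960
3j²(2 5 5; 0 0 0) = Δ·Π!·Σ² = 10/429  (sign +1)
sum: t=2:+1/2880 = 1/2880
3j²(2 5 5; -2 2 0) = Δ·Π!·Σ² = 14/429  (sign -1)
combine: 4πI² = 605·10/429·14/429 = 700/1521
take √, sign -1: I = -0.19137248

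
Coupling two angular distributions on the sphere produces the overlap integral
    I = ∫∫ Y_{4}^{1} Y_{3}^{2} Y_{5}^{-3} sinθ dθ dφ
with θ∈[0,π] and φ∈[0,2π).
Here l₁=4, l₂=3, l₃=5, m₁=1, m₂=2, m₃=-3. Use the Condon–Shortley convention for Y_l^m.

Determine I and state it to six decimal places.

-0.035836

Checks pass: Σm=0; 12 even; l₃=5∈[1,7].
(2·4+1)(2·3+1)(2·5+1) = 693
Δ: 2! 6! 4! / 13! → 1/180180
sum: t=0:+1/576 t=1:−1/144 t=2:+1/576 = -1/288
3j²(4 3 5; 0 0 0) = Δ·Π!·Σ² = 20/1001  (sign +1)
sum: t=1:−1/1152 t=2:+1/1440 = -1/5760
3j²(4 3 5; 1 2 -3) = Δ·Π!·Σ² = 1/858  (sign -1)
combine: 4πI² = 693·20/1001·1/858 = 30/1859
take √, sign -1: I = -0.03583571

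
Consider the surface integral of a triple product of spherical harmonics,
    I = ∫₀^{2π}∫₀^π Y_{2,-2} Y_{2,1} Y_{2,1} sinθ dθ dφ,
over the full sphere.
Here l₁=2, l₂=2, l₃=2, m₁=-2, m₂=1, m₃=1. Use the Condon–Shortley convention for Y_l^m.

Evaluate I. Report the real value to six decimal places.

Rules hold: Σm=0, L=6 even, 0≤2≤4.
N = 5·5·5 = 125
Δ = 2!·2!·2!/7! = 1/630
Racah Σ t=0..2: t=0:+1/8 t=1:−1/1 t=2:+1/8 = -3/4
⇒ 3j(2 2 2; 0 0 0)² = 2/35, sgn -1
Racah Σ t=2..2: t=2:+1/4 = 1/4
⇒ 3j(2 2 2; -2 1 1)² = 3/35, sgn -1
4πI² = N·(3j₀)²·(3jₘ)² = 30/49
I = +1·√(0.612245/4π) = 0.22072812

0.220728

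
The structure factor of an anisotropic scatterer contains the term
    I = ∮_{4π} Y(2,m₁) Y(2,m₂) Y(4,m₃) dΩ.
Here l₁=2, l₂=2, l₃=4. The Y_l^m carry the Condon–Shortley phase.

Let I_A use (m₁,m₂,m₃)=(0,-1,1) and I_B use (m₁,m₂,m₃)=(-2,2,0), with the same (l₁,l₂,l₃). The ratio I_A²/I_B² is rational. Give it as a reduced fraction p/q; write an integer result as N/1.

30/1

Shared (l₁,l₂,l₃)=(2,2,4): N and (l;000)² cancel in I_A²/I_B².
A: Δ = 0!·4!·4!/9! = 1/630; Racah Σ t=0..0: t=0:+1/24 = 1/24; ⇒ 3j(2 2 4; 0 -1 1)² = 1/21, sgn -1
B: Δ = 0!·4!·4!/9! = 1/630; Racah Σ t=0..0: t=0:+1/576 = 1/576; ⇒ 3j(2 2 4; -2 2 0)² = 1/630, sgn +1
I_A²/I_B² = (1/21)/(1/630) = 30/1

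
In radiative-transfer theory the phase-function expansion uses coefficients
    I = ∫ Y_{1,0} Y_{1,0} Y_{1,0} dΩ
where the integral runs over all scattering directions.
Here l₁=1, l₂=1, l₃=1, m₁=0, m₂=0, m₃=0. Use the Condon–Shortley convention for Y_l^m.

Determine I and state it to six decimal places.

0.000000

l₁+l₂+l₃=3 is odd: 3j(l;000)=0 ⇒ I=0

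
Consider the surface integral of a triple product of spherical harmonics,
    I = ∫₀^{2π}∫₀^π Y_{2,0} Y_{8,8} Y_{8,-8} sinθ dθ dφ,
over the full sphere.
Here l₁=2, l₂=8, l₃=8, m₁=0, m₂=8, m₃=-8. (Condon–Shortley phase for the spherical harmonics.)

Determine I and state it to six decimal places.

-0.265593

Rules hold: Σm=0, L=18 even, 6≤8≤10.
N = 5·17·17 = 1445
Δ = 2!·2!·14!/19! = 1/348840
Racah Σ t=0..2: t=0:+1/116121600 t=1:−1/25401600 t=2:+1/116121600 = -1/45158400
⇒ 3j(2 8 8; 0 0 0)² = 24/1615, sgn -1
Racah Σ t=2..2: t=2:+1/348713164800 = 1/348713164800
⇒ 3j(2 8 8; 0 8 -8)² = 40/969, sgn +1
4πI² = N·(3j₀)²·(3jₘ)² = 320/361
I = -1·√(0.886427/4π) = -0.26559290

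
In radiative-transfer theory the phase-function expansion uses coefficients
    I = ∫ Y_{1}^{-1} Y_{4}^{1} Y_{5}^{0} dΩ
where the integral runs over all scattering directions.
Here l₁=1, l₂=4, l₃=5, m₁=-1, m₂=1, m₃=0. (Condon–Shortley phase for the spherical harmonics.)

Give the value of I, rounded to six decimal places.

m-sum 0 ✓  L=10 even ✓  3≤5≤5 ✓
Π(2lᵢ+1) = 3×9×11 = 297
triangle coeff Δ(1,4,5) = 1/495
Σ_t [0,0]: t=0:+1/576 = 1/576
(3j)²=5/99 [(1 4 5; 0 0 0)], sign=-1
Σ_t [0,0]: t=0:+1/1440 = 1/1440
(3j)²=2/99 [(1 4 5; -1 1 0)], sign=-1
⇒ 4πI² = 10/33
I = (+1)√(10/33/(4π)) = 0.15528807

0.155288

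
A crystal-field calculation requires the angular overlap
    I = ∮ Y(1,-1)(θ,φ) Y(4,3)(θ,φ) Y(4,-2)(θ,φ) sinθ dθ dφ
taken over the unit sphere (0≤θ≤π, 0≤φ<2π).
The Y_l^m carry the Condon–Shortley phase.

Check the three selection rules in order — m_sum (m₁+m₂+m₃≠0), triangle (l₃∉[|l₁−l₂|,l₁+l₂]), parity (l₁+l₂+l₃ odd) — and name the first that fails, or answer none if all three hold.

m₁+m₂+m₃ = -1 + 3 − 2 = 0  ✓
triangle: |1−4|=3 ≤ l₃=4 ≤ 1+4=5  ✓
parity: l₁+l₂+l₃ = 9 is odd  ✗

parity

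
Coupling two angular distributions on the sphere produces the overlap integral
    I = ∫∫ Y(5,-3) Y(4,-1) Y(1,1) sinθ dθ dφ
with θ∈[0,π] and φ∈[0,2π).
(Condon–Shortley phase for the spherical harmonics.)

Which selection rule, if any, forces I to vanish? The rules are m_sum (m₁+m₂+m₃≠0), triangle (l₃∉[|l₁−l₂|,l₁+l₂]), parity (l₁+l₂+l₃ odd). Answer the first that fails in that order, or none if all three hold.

azimuthal sum: -3 − 1 + 1 = -3  ✗
1 ≤ 1 ≤ 9 (triangle on l)
L = 5 + 4 + 1 = 10 (even)

m_sum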